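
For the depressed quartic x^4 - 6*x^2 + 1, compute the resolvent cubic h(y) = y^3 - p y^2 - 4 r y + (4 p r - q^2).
h(y) = y^3 + 6*y^2 - 4*y - 24

Identify coefficients: p = -6, q = 0, r = 1.
Plug into h(y) = y^3 - p y^2 - 4 r y + (4 p r - q^2):
  h(y) = y^3 - (-6) y^2 - 4*(1) y + (4*(-6)*(1) - (0)^2)
       = y^3 + (6) y^2 + (-4) y + (-24).
Simplifying: h(y) = y^3 + 6*y^2 - 4*y - 24.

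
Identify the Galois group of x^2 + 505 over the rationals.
Gal(K/Q) = Z/2Z (cyclic of order 2)

x^2 + 505 is irreducible over Q since -505 is not a rational square. The splitting field Q(sqrt(-505)) has degree 2 over Q, and its unique nontrivial automorphism is sqrt(-505) ↦ -sqrt(-505). Hence Gal(Q(sqrt(-505))/Q) = Z/2Z.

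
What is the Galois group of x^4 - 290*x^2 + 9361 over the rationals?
Gal(K/Q) = V_4 (Klein four-group, Z/2Z × Z/2Z)

f factors as (x^2 - 37)(x^2 - 253), so the splitting field is K = Q(sqrt(37), sqrt(253)). The elements 37, 253, 9361 are all non-squares in Q, so sqrt(37) and sqrt(253) generate independent quadratic extensions. Thus [K:Q] = 4 and Gal(K/Q) is generated by the two order-2 automorphisms sqrt(37) ↦ -sqrt(37) and sqrt(253) ↦ -sqrt(253), giving V_4.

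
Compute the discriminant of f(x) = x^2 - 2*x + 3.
Δ = -8

For a quadratic a x^2 + b x + c the discriminant is Δ = b^2 - 4ac = (-2)^2 - 4*(1)*(3) = 4 - (12) = -8.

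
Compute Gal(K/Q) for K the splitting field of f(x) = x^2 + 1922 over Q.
Gal(K/Q) = Z/2Z (cyclic of order 2)

x^2 + 1922 is irreducible over Q since -1922 is not a rational square. The splitting field Q(sqrt(-1922)) has degree 2 over Q, and its unique nontrivial automorphism is sqrt(-1922) ↦ -sqrt(-1922). Hence Gal(Q(sqrt(-1922))/Q) = Z/2Z.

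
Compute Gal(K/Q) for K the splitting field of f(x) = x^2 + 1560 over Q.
Gal(K/Q) = Z/2Z (cyclic of order 2)

x^2 + 1560 is irreducible over Q since -1560 is not a rational square. The splitting field Q(sqrt(-1560)) has degree 2 over Q, and its unique nontrivial automorphism is sqrt(-1560) ↦ -sqrt(-1560). Hence Gal(Q(sqrt(-1560))/Q) = Z/2Z.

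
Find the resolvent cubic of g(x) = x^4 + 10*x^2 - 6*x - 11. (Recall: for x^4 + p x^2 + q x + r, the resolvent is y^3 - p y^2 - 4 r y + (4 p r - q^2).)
h(y) = y^3 - 10*y^2 + 44*y - 476

Identify coefficients: p = 10, q = -6, r = -11.
Plug into h(y) = y^3 - p y^2 - 4 r y + (4 p r - q^2):
  h(y) = y^3 - (10) y^2 - 4*(-11) y + (4*(10)*(-11) - (-6)^2)
       = y^3 + (-10) y^2 + (44) y + (-476).
Simplifying: h(y) = y^3 - 10*y^2 + 44*y - 476.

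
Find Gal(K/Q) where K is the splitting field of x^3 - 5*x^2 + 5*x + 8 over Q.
Gal(K/Q) = S_3 (symmetric group of order 6)

Compute the discriminant of x^3 + (-5)*x^2 + (5)*x + (8): Δ = -1203. Since Δ is not a rational square, the Galois group is not contained in A_3; it must be the full S_3 (irreducibility of the cubic rules out anything smaller).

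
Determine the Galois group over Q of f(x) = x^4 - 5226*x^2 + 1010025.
Gal(K/Q) = Z/2Z (cyclic of order 2)

f factors as (x^2 - 201)(x^2 - 5025), so the splitting field is K = Q(sqrt(201), sqrt(5025)). The squarefree part of 201 is 201 and the squarefree part of 5025 is also 201, so sqrt(201) and sqrt(5025) are both rational multiples of sqrt(201). Hence Q(sqrt(201)) = Q(sqrt(5025)) = Q(sqrt(201)), and the splitting field collapses to a single degree-2 extension with Galois group Z/2Z.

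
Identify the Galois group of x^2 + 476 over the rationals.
Gal(K/Q) = Z/2Z (cyclic of order 2)

x^2 + 476 is irreducible over Q since -476 is not a rational square. The splitting field Q(sqrt(-476)) has degree 2 over Q, and its unique nontrivial automorphism is sqrt(-476) ↦ -sqrt(-476). Hence Gal(Q(sqrt(-476))/Q) = Z/2Z.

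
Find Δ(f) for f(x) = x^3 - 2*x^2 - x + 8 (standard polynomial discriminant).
Δ = -1176

For x^3 + a x^2 + b x + c the discriminant is Δ = 18 a b c - 4 a^3 c + a^2 b^2 - 4 b^3 - 27 c^2.
Plug a = -2, b = -1, c = 8:
  18*(-2)*(-1)*(8) - 4*(-2)^3*(8) + (-2)^2*(-1)^2 - 4*(-1)^3 - 27*(8)^2
  = 288 + (256) + 4 + (4) + (-1728)
  = -1176.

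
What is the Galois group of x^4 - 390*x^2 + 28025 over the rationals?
Gal(K/Q) = V_4 (Klein four-group, Z/2Z × Z/2Z)

f factors as (x^2 - 295)(x^2 - 95), so the splitting field is K = Q(sqrt(295), sqrt(95)). The elements 295, 95, 28025 are all non-squares in Q, so sqrt(295) and sqrt(95) generate independent quadratic extensions. Thus [K:Q] = 4 and Gal(K/Q) is generated by the two order-2 automorphisms sqrt(295) ↦ -sqrt(295) and sqrt(95) ↦ -sqrt(95), giving V_4.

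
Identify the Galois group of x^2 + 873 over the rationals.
Gal(K/Q) = Z/2Z (cyclic of order 2)

x^2 + 873 is irreducible over Q since -873 is not a rational square. The splitting field Q(sqrt(-873)) has degree 2 over Q, and its unique nontrivial automorphism is sqrt(-873) ↦ -sqrt(-873). Hence Gal(Q(sqrt(-873))/Q) = Z/2Z.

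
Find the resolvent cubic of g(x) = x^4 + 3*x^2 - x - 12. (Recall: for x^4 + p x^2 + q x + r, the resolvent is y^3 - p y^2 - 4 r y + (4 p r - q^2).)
h(y) = y^3 - 3*y^2 + 48*y - 145

Identify coefficients: p = 3, q = -1, r = -12.
Plug into h(y) = y^3 - p y^2 - 4 r y + (4 p r - q^2):
  h(y) = y^3 - (3) y^2 - 4*(-12) y + (4*(3)*(-12) - (-1)^2)
       = y^3 + (-3) y^2 + (48) y + (-145).
Simplifying: h(y) = y^3 - 3*y^2 + 48*y - 145.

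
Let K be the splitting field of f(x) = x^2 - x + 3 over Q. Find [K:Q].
[K:Q] = 2

The discriminant of x^2 + (-1)*x + (3) is b^2 - 4c = 1 - (12) = -11. Since -11 is not a perfect square in Q, the polynomial is irreducible over Q. Its two roots generate a degree-2 extension, so [K:Q] = 2.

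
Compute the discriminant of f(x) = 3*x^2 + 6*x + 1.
Δ = 24

For a quadratic a x^2 + b x + c the discriminant is Δ = b^2 - 4ac = (6)^2 - 4*(3)*(1) = 36 - (12) = 24.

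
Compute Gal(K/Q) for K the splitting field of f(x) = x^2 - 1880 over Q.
Gal(K/Q) = Z/2Z (cyclic of order 2)

x^2 - 1880 is irreducible over Q since 1880 is not a rational square. The splitting field Q(sqrt(1880)) has degree 2 over Q, and its unique nontrivial automorphism is sqrt(1880) ↦ -sqrt(1880). Hence Gal(Q(sqrt(1880))/Q) = Z/2Z.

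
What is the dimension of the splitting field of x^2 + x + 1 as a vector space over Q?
[K:Q] = 2

The discriminant of x^2 + (1)*x + (1) is b^2 - 4c = 1 - (4) = -3. Since -3 is not a perfect square in Q, the polynomial is irreducible over Q. Its two roots generate a degree-2 extension, so [K:Q] = 2.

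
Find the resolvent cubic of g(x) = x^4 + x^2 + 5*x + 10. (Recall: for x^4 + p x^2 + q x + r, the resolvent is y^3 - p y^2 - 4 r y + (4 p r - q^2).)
h(y) = y^3 - y^2 - 40*y + 15

Identify coefficients: p = 1, q = 5, r = 10.
Plug into h(y) = y^3 - p y^2 - 4 r y + (4 p r - q^2):
  h(y) = y^3 - (1) y^2 - 4*(10) y + (4*(1)*(10) - (5)^2)
       = y^3 + (-1) y^2 + (-40) y + (15).
Simplifying: h(y) = y^3 - y^2 - 40*y + 15.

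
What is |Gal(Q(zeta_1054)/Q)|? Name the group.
|Gal(Q(zeta_1054)/Q)| = phi(1054) = 480; group ≅ (Z/1054Z)^* ≅ Z/16Z × Z/30Z

The n-th cyclotomic polynomial Φ_1054(x) is the minimal polynomial of zeta_1054 over Q and has degree phi(1054) = 480. So Q(zeta_1054) is a degree-480 Galois extension with Galois group (Z/1054Z)^*. By CRT, (Z/1054Z)^* ≅ (Z/2Z)^* × (Z/17Z)^* × (Z/31Z)^*. Each prime-power unit group is (Z/2Z)^* ≅ trivial group (order 1); (Z/17Z)^* ≅ Z/16Z; (Z/31Z)^* ≅ Z/30Z. Hence Gal(Q(zeta_1054)/Q) ≅ Z/16Z × Z/30Z.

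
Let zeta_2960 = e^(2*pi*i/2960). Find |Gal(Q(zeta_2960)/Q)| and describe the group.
|Gal(Q(zeta_2960)/Q)| = phi(2960) = 1152; group ≅ (Z/2960Z)^* ≅ Z/2Z × Z/4Z × Z/4Z × Z/36Z

The n-th cyclotomic polynomial Φ_2960(x) is the minimal polynomial of zeta_2960 over Q and has degree phi(2960) = 1152. So Q(zeta_2960) is a degree-1152 Galois extension with Galois group (Z/2960Z)^*. By CRT, (Z/2960Z)^* ≅ (Z/16Z)^* × (Z/5Z)^* × (Z/37Z)^*. Each prime-power unit group is (Z/16Z)^* ≅ Z/2Z × Z/4Z; (Z/5Z)^* ≅ Z/4Z; (Z/37Z)^* ≅ Z/36Z. Hence Gal(Q(zeta_2960)/Q) ≅ Z/2Z × Z/4Z × Z/4Z × Z/36Z.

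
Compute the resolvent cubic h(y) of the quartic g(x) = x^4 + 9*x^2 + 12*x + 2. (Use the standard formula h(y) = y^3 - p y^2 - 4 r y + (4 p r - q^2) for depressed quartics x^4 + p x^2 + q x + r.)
h(y) = y^3 - 9*y^2 - 8*y - 72

Identify coefficients: p = 9, q = 12, r = 2.
Plug into h(y) = y^3 - p y^2 - 4 r y + (4 p r - q^2):
  h(y) = y^3 - (9) y^2 - 4*(2) y + (4*(9)*(2) - (12)^2)
       = y^3 + (-9) y^2 + (-8) y + (-72).
Simplifying: h(y) = y^3 - 9*y^2 - 8*y - 72.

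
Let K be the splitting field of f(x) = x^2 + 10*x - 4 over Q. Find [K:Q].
[K:Q] = 2

The discriminant of x^2 + (10)*x + (-4) is b^2 - 4c = 100 - (-16) = 116. Since 116 is not a perfect square in Q, the polynomial is irreducible over Q. Its two roots generate a degree-2 extension, so [K:Q] = 2.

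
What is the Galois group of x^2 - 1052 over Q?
Gal(K/Q) = Z/2Z (cyclic of order 2)

x^2 - 1052 is irreducible over Q since 1052 is not a rational square. The splitting field Q(sqrt(1052)) has degree 2 over Q, and its unique nontrivial automorphism is sqrt(1052) ↦ -sqrt(1052). Hence Gal(Q(sqrt(1052))/Q) = Z/2Z.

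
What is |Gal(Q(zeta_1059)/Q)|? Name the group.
|Gal(Q(zeta_1059)/Q)| = phi(1059) = 704; group ≅ (Z/1059Z)^* ≅ Z/2Z × Z/352Z

The n-th cyclotomic polynomial Φ_1059(x) is the minimal polynomial of zeta_1059 over Q and has degree phi(1059) = 704. So Q(zeta_1059) is a degree-704 Galois extension with Galois group (Z/1059Z)^*. By CRT, (Z/1059Z)^* ≅ (Z/3Z)^* × (Z/353Z)^*. Each prime-power unit group is (Z/3Z)^* ≅ Z/2Z; (Z/353Z)^* ≅ Z/352Z. Hence Gal(Q(zeta_1059)/Q) ≅ Z/2Z × Z/352Z.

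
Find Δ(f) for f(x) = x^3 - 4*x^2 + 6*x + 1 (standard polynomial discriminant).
Δ = -491

For x^3 + a x^2 + b x + c the discriminant is Δ = 18 a b c - 4 a^3 c + a^2 b^2 - 4 b^3 - 27 c^2.
Plug a = -4, b = 6, c = 1:
  18*(-4)*(6)*(1) - 4*(-4)^3*(1) + (-4)^2*(6)^2 - 4*(6)^3 - 27*(1)^2
  = -432 + (256) + 576 + (-864) + (-27)
  = -491.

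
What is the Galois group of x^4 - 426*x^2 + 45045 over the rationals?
Gal(K/Q) = V_4 (Klein four-group, Z/2Z × Z/2Z)

f factors as (x^2 - 231)(x^2 - 195), so the splitting field is K = Q(sqrt(231), sqrt(195)). The elements 231, 195, 45045 are all non-squares in Q, so sqrt(231) and sqrt(195) generate independent quadratic extensions. Thus [K:Q] = 4 and Gal(K/Q) is generated by the two order-2 automorphisms sqrt(231) ↦ -sqrt(231) and sqrt(195) ↦ -sqrt(195), giving V_4.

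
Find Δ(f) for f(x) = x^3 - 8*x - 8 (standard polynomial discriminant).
Δ = 320

For a depressed cubic x^3 + p x + q the discriminant is Δ = -4 p^3 - 27 q^2 = -4*(-8)^3 - 27*(-8)^2 = 2048 - 1728 = 320.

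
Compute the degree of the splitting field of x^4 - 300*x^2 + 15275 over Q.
[K:Q] = 4

f factors as (x^2 - 65)(x^2 - 235); the splitting field is K = Q(sqrt(65), sqrt(235)). Since 65, 235, and 15275 are all non-squares in Q, the three subfields Q(sqrt(65)), Q(sqrt(235)), Q(sqrt(15275)) are distinct degree-2 extensions, so [K:Q] = 4 (Klein four Galois group).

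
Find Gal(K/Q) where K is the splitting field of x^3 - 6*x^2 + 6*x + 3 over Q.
Gal(K/Q) = S_3 (symmetric group of order 6)

Compute the discriminant of x^3 + (-6)*x^2 + (6)*x + (3): Δ = 837. Since Δ is not a rational square, the Galois group is not contained in A_3; it must be the full S_3 (irreducibility of the cubic rules out anything smaller).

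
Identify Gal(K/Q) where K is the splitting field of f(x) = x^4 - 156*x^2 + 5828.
Gal(K/Q) = V_4 (Klein four-group, Z/2Z × Z/2Z)

f factors as (x^2 - 94)(x^2 - 62), so the splitting field is K = Q(sqrt(94), sqrt(62)). The elements 94, 62, 5828 are all non-squares in Q, so sqrt(94) and sqrt(62) generate independent quadratic extensions. Thus [K:Q] = 4 and Gal(K/Q) is generated by the two order-2 automorphisms sqrt(94) ↦ -sqrt(94) and sqrt(62) ↦ -sqrt(62), giving V_4.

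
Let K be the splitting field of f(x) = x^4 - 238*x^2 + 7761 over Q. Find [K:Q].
[K:Q] = 4

f factors as (x^2 - 39)(x^2 - 199); the splitting field is K = Q(sqrt(39), sqrt(199)). Since 39, 199, and 7761 are all non-squares in Q, the three subfields Q(sqrt(39)), Q(sqrt(199)), Q(sqrt(7761)) are distinct degree-2 extensions, so [K:Q] = 4 (Klein four Galois group).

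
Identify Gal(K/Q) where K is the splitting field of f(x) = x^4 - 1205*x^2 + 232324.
Gal(K/Q) = Z/2Z (cyclic of order 2)

f factors as (x^2 - 241)(x^2 - 964), so the splitting field is K = Q(sqrt(241), sqrt(964)). The squarefree part of 241 is 241 and the squarefree part of 964 is also 241, so sqrt(241) and sqrt(964) are both rational multiples of sqrt(241). Hence Q(sqrt(241)) = Q(sqrt(964)) = Q(sqrt(241)), and the splitting field collapses to a single degree-2 extension with Galois group Z/2Z.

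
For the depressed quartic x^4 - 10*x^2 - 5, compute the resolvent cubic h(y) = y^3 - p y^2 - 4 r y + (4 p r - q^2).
h(y) = y^3 + 10*y^2 + 20*y + 200

Identify coefficients: p = -10, q = 0, r = -5.
Plug into h(y) = y^3 - p y^2 - 4 r y + (4 p r - q^2):
  h(y) = y^3 - (-10) y^2 - 4*(-5) y + (4*(-10)*(-5) - (0)^2)
       = y^3 + (10) y^2 + (20) y + (200).
Simplifying: h(y) = y^3 + 10*y^2 + 20*y + 200.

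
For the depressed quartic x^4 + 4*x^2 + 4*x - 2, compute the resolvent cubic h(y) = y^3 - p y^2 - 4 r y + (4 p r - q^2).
h(y) = y^3 - 4*y^2 + 8*y - 48

Identify coefficients: p = 4, q = 4, r = -2.
Plug into h(y) = y^3 - p y^2 - 4 r y + (4 p r - q^2):
  h(y) = y^3 - (4) y^2 - 4*(-2) y + (4*(4)*(-2) - (4)^2)
       = y^3 + (-4) y^2 + (8) y + (-48).
Simplifying: h(y) = y^3 - 4*y^2 + 8*y - 48.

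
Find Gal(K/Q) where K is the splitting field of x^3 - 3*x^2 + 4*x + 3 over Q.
Gal(K/Q) = S_3 (symmetric group of order 6)

Compute the discriminant of x^3 + (-3)*x^2 + (4)*x + (3): Δ = -679. Since Δ is not a rational square, the Galois group is not contained in A_3; it must be the full S_3 (irreducibility of the cubic rules out anything smaller).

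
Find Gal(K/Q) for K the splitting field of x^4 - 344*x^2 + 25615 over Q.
Gal(K/Q) = V_4 (Klein four-group, Z/2Z × Z/2Z)

f factors as (x^2 - 109)(x^2 - 235), so the splitting field is K = Q(sqrt(109), sqrt(235)). The elements 109, 235, 25615 are all non-squares in Q, so sqrt(109) and sqrt(235) generate independent quadratic extensions. Thus [K:Q] = 4 and Gal(K/Q) is generated by the two order-2 automorphisms sqrt(109) ↦ -sqrt(109) and sqrt(235) ↦ -sqrt(235), giving V_4.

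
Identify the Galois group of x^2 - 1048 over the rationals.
Gal(K/Q) = Z/2Z (cyclic of order 2)

x^2 - 1048 is irreducible over Q since 1048 is not a rational square. The splitting field Q(sqrt(1048)) has degree 2 over Q, and its unique nontrivial automorphism is sqrt(1048) ↦ -sqrt(1048). Hence Gal(Q(sqrt(1048))/Q) = Z/2Z.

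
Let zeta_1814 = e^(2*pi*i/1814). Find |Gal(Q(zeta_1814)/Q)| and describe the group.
|Gal(Q(zeta_1814)/Q)| = phi(1814) = 906; group ≅ (Z/1814Z)^* ≅ Z/906Z

The n-th cyclotomic polynomial Φ_1814(x) is the minimal polynomial of zeta_1814 over Q and has degree phi(1814) = 906. So Q(zeta_1814) is a degree-906 Galois extension with Galois group (Z/1814Z)^*. By CRT, (Z/1814Z)^* ≅ (Z/2Z)^* × (Z/907Z)^*. Each prime-power unit group is (Z/2Z)^* ≅ trivial group (order 1); (Z/907Z)^* ≅ Z/906Z. Hence Gal(Q(zeta_1814)/Q) ≅ Z/906Z.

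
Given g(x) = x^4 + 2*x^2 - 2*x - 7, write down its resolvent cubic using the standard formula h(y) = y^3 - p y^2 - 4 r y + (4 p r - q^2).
h(y) = y^3 - 2*y^2 + 28*y - 60

Identify coefficients: p = 2, q = -2, r = -7.
Plug into h(y) = y^3 - p y^2 - 4 r y + (4 p r - q^2):
  h(y) = y^3 - (2) y^2 - 4*(-7) y + (4*(2)*(-7) - (-2)^2)
       = y^3 + (-2) y^2 + (28) y + (-60).
Simplifying: h(y) = y^3 - 2*y^2 + 28*y - 60.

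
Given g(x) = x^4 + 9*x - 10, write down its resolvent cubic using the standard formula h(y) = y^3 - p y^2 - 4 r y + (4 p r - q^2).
h(y) = y^3 + 40*y - 81

Identify coefficients: p = 0, q = 9, r = -10.
Plug into h(y) = y^3 - p y^2 - 4 r y + (4 p r - q^2):
  h(y) = y^3 - (0) y^2 - 4*(-10) y + (4*(0)*(-10) - (9)^2)
       = y^3 + (0) y^2 + (40) y + (-81).
Simplifying: h(y) = y^3 + 40*y - 81.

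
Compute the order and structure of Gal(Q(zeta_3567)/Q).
|Gal(Q(zeta_3567)/Q)| = phi(3567) = 2240; group ≅ (Z/3567Z)^* ≅ Z/2Z × Z/28Z × Z/40Z

The n-th cyclotomic polynomial Φ_3567(x) is the minimal polynomial of zeta_3567 over Q and has degree phi(3567) = 2240. So Q(zeta_3567) is a degree-2240 Galois extension with Galois group (Z/3567Z)^*. By CRT, (Z/3567Z)^* ≅ (Z/3Z)^* × (Z/29Z)^* × (Z/41Z)^*. Each prime-power unit group is (Z/3Z)^* ≅ Z/2Z; (Z/29Z)^* ≅ Z/28Z; (Z/41Z)^* ≅ Z/40Z. Hence Gal(Q(zeta_3567)/Q) ≅ Z/2Z × Z/28Z × Z/40Z.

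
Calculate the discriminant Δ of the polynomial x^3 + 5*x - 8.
Δ = -2228

For a depressed cubic x^3 + p x + q the discriminant is Δ = -4 p^3 - 27 q^2 = -4*(5)^3 - 27*(-8)^2 = -500 - 1728 = -2228.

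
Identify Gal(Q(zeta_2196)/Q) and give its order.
|Gal(Q(zeta_2196)/Q)| = phi(2196) = 720; group ≅ (Z/2196Z)^* ≅ Z/2Z × Z/6Z × Z/60Z

The n-th cyclotomic polynomial Φ_2196(x) is the minimal polynomial of zeta_2196 over Q and has degree phi(2196) = 720. So Q(zeta_2196) is a degree-720 Galois extension with Galois group (Z/2196Z)^*. By CRT, (Z/2196Z)^* ≅ (Z/4Z)^* × (Z/9Z)^* × (Z/61Z)^*. Each prime-power unit group is (Z/4Z)^* ≅ Z/2Z; (Z/9Z)^* ≅ Z/6Z; (Z/61Z)^* ≅ Z/60Z. Hence Gal(Q(zeta_2196)/Q) ≅ Z/2Z × Z/6Z × Z/60Z.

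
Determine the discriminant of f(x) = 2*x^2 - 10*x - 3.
Δ = 124

For a quadratic a x^2 + b x + c the discriminant is Δ = b^2 - 4ac = (-10)^2 - 4*(2)*(-3) = 100 - (-24) = 124.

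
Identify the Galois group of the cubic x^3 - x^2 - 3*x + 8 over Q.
Gal(K/Q) = S_3 (symmetric group of order 6)

Compute the discriminant of x^3 + (-1)*x^2 + (-3)*x + (8): Δ = -1147. Since Δ is not a rational square, the Galois group is not contained in A_3; it must be the full S_3 (irreducibility of the cubic rules out anything smaller).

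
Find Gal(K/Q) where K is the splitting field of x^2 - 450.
Gal(K/Q) = Z/2Z (cyclic of order 2)

x^2 - 450 is irreducible over Q since 450 is not a rational square. The splitting field Q(sqrt(450)) has degree 2 over Q, and its unique nontrivial automorphism is sqrt(450) ↦ -sqrt(450). Hence Gal(Q(sqrt(450))/Q) = Z/2Z.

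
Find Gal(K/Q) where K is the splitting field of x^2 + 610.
Gal(K/Q) = Z/2Z (cyclic of order 2)

x^2 + 610 is irreducible over Q since -610 is not a rational square. The splitting field Q(sqrt(-610)) has degree 2 over Q, and its unique nontrivial automorphism is sqrt(-610) ↦ -sqrt(-610). Hence Gal(Q(sqrt(-610))/Q) = Z/2Z.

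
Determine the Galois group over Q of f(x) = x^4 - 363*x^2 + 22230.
Gal(K/Q) = V_4 (Klein four-group, Z/2Z × Z/2Z)

f factors as (x^2 - 78)(x^2 - 285), so the splitting field is K = Q(sqrt(78), sqrt(285)). The elements 78, 285, 22230 are all non-squares in Q, so sqrt(78) and sqrt(285) generate independent quadratic extensions. Thus [K:Q] = 4 and Gal(K/Q) is generated by the two order-2 automorphisms sqrt(78) ↦ -sqrt(78) and sqrt(285) ↦ -sqrt(285), giving V_4.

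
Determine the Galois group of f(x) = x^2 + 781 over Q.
Gal(K/Q) = Z/2Z (cyclic of order 2)

x^2 + 781 is irreducible over Q since -781 is not a rational square. The splitting field Q(sqrt(-781)) has degree 2 over Q, and its unique nontrivial automorphism is sqrt(-781) ↦ -sqrt(-781). Hence Gal(Q(sqrt(-781))/Q) = Z/2Z.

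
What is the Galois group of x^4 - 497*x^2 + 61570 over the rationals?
Gal(K/Q) = V_4 (Klein four-group, Z/2Z × Z/2Z)

f factors as (x^2 - 235)(x^2 - 262), so the splitting field is K = Q(sqrt(235), sqrt(262)). The elements 235, 262, 61570 are all non-squares in Q, so sqrt(235) and sqrt(262) generate independent quadratic extensions. Thus [K:Q] = 4 and Gal(K/Q) is generated by the two order-2 automorphisms sqrt(235) ↦ -sqrt(235) and sqrt(262) ↦ -sqrt(262), giving V_4.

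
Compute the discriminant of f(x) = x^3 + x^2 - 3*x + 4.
Δ = -547

For x^3 + a x^2 + b x + c the discriminant is Δ = 18 a b c - 4 a^3 c + a^2 b^2 - 4 b^3 - 27 c^2.
Plug a = 1, b = -3, c = 4:
  18*(1)*(-3)*(4) - 4*(1)^3*(4) + (1)^2*(-3)^2 - 4*(-3)^3 - 27*(4)^2
  = -216 + (-16) + 9 + (108) + (-432)
  = -547.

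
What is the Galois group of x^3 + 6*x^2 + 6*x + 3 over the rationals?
Gal(K/Q) = S_3 (symmetric group of order 6)

Compute the discriminant of x^3 + (6)*x^2 + (6)*x + (3): Δ = -459. Since Δ is not a rational square, the Galois group is not contained in A_3; it must be the full S_3 (irreducibility of the cubic rules out anything smaller).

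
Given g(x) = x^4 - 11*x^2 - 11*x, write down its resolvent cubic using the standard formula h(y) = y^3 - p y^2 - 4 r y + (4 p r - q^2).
h(y) = y^3 + 11*y^2 - 121

Identify coefficients: p = -11, q = -11, r = 0.
Plug into h(y) = y^3 - p y^2 - 4 r y + (4 p r - q^2):
  h(y) = y^3 - (-11) y^2 - 4*(0) y + (4*(-11)*(0) - (-11)^2)
       = y^3 + (11) y^2 + (0) y + (-121).
Simplifying: h(y) = y^3 + 11*y^2 - 121.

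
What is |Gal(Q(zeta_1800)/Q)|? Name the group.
|Gal(Q(zeta_1800)/Q)| = phi(1800) = 480; group ≅ (Z/1800Z)^* ≅ Z/2Z × Z/2Z × Z/6Z × Z/20Z

The n-th cyclotomic polynomial Φ_1800(x) is the minimal polynomial of zeta_1800 over Q and has degree phi(1800) = 480. So Q(zeta_1800) is a degree-480 Galois extension with Galois group (Z/1800Z)^*. By CRT, (Z/1800Z)^* ≅ (Z/8Z)^* × (Z/9Z)^* × (Z/25Z)^*. Each prime-power unit group is (Z/8Z)^* ≅ Z/2Z × Z/2Z; (Z/9Z)^* ≅ Z/6Z; (Z/25Z)^* ≅ Z/20Z. Hence Gal(Q(zeta_1800)/Q) ≅ Z/2Z × Z/2Z × Z/6Z × Z/20Z.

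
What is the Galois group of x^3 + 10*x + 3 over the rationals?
Gal(K/Q) = S_3 (symmetric group of order 6)

Compute the discriminant of x^3 + (0)*x^2 + (10)*x + (3): Δ = -4243. Since Δ is not a rational square, the Galois group is not contained in A_3; it must be the full S_3 (irreducibility of the cubic rules out anything smaller).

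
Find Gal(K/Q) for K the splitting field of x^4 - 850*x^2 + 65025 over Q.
Gal(K/Q) = Z/2Z (cyclic of order 2)

f factors as (x^2 - 765)(x^2 - 85), so the splitting field is K = Q(sqrt(765), sqrt(85)). The squarefree part of 765 is 85 and the squarefree part of 85 is also 85, so sqrt(765) and sqrt(85) are both rational multiples of sqrt(85). Hence Q(sqrt(765)) = Q(sqrt(85)) = Q(sqrt(85)), and the splitting field collapses to a single degree-2 extension with Galois group Z/2Z.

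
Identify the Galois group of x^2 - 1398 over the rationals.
Gal(K/Q) = Z/2Z (cyclic of order 2)

x^2 - 1398 is irreducible over Q since 1398 is not a rational square. The splitting field Q(sqrt(1398)) has degree 2 over Q, and its unique nontrivial automorphism is sqrt(1398) ↦ -sqrt(1398). Hence Gal(Q(sqrt(1398))/Q) = Z/2Z.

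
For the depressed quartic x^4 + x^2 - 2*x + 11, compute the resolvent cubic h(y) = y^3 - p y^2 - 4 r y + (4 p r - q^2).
h(y) = y^3 - y^2 - 44*y + 40

Identify coefficients: p = 1, q = -2, r = 11.
Plug into h(y) = y^3 - p y^2 - 4 r y + (4 p r - q^2):
  h(y) = y^3 - (1) y^2 - 4*(11) y + (4*(1)*(11) - (-2)^2)
       = y^3 + (-1) y^2 + (-44) y + (40).
Simplifying: h(y) = y^3 - y^2 - 44*y + 40.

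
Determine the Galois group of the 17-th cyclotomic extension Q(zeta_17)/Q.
|Gal(Q(zeta_17)/Q)| = phi(17) = 16; group ≅ (Z/17Z)^* ≅ Z/16Z

The n-th cyclotomic polynomial Φ_17(x) is the minimal polynomial of zeta_17 over Q and has degree phi(17) = 16. So Q(zeta_17) is a degree-16 Galois extension with Galois group (Z/17Z)^*. (Z/17Z)^* is cyclic since 17 is an odd prime power (or 4). Hence Gal(Q(zeta_17)/Q) ≅ Z/16Z.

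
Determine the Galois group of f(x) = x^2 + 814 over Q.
Gal(K/Q) = Z/2Z (cyclic of order 2)

x^2 + 814 is irreducible over Q since -814 is not a rational square. The splitting field Q(sqrt(-814)) has degree 2 over Q, and its unique nontrivial automorphism is sqrt(-814) ↦ -sqrt(-814). Hence Gal(Q(sqrt(-814))/Q) = Z/2Z.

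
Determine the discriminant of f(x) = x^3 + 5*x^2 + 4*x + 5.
Δ = -1231

For x^3 + a x^2 + b x + c the discriminant is Δ = 18 a b c - 4 a^3 c + a^2 b^2 - 4 b^3 - 27 c^2.
Plug a = 5, b = 4, c = 5:
  18*(5)*(4)*(5) - 4*(5)^3*(5) + (5)^2*(4)^2 - 4*(4)^3 - 27*(5)^2
  = 1800 + (-2500) + 400 + (-256) + (-675)
  = -1231.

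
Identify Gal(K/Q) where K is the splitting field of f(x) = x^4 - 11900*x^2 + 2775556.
Gal(K/Q) = Z/2Z (cyclic of order 2)

f factors as (x^2 - 238)(x^2 - 11662), so the splitting field is K = Q(sqrt(238), sqrt(11662)). The squarefree part of 238 is 238 and the squarefree part of 11662 is also 238, so sqrt(238) and sqrt(11662) are both rational multiples of sqrt(238). Hence Q(sqrt(238)) = Q(sqrt(11662)) = Q(sqrt(238)), and the splitting field collapses to a single degree-2 extension with Galois group Z/2Z.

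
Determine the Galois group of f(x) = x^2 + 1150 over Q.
Gal(K/Q) = Z/2Z (cyclic of order 2)

x^2 + 1150 is irreducible over Q since -1150 is not a rational square. The splitting field Q(sqrt(-1150)) has degree 2 over Q, and its unique nontrivial automorphism is sqrt(-1150) ↦ -sqrt(-1150). Hence Gal(Q(sqrt(-1150))/Q) = Z/2Z.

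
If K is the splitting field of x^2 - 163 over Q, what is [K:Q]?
[K:Q] = 2

The polynomial x^2 - 163 is irreducible over Q since 163 is not a perfect square. Its splitting field is Q(sqrt(163)), which has degree 2 over Q.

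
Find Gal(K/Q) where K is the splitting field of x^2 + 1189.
Gal(K/Q) = Z/2Z (cyclic of order 2)

x^2 + 1189 is irreducible over Q since -1189 is not a rational square. The splitting field Q(sqrt(-1189)) has degree 2 over Q, and its unique nontrivial automorphism is sqrt(-1189) ↦ -sqrt(-1189). Hence Gal(Q(sqrt(-1189))/Q) = Z/2Z.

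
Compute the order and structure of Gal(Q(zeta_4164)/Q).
|Gal(Q(zeta_4164)/Q)| = phi(4164) = 1384; group ≅ (Z/4164Z)^* ≅ Z/2Z × Z/2Z × Z/346Z

The n-th cyclotomic polynomial Φ_4164(x) is the minimal polynomial of zeta_4164 over Q and has degree phi(4164) = 1384. So Q(zeta_4164) is a degree-1384 Galois extension with Galois group (Z/4164Z)^*. By CRT, (Z/4164Z)^* ≅ (Z/4Z)^* × (Z/3Z)^* × (Z/347Z)^*. Each prime-power unit group is (Z/4Z)^* ≅ Z/2Z; (Z/3Z)^* ≅ Z/2Z; (Z/347Z)^* ≅ Z/346Z. Hence Gal(Q(zeta_4164)/Q) ≅ Z/2Z × Z/2Z × Z/346Z.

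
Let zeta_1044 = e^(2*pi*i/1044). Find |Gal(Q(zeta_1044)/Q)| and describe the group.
|Gal(Q(zeta_1044)/Q)| = phi(1044) = 336; group ≅ (Z/1044Z)^* ≅ Z/2Z × Z/6Z × Z/28Z

The n-th cyclotomic polynomial Φ_1044(x) is the minimal polynomial of zeta_1044 over Q and has degree phi(1044) = 336. So Q(zeta_1044) is a degree-336 Galois extension with Galois group (Z/1044Z)^*. By CRT, (Z/1044Z)^* ≅ (Z/4Z)^* × (Z/9Z)^* × (Z/29Z)^*. Each prime-power unit group is (Z/4Z)^* ≅ Z/2Z; (Z/9Z)^* ≅ Z/6Z; (Z/29Z)^* ≅ Z/28Z. Hence Gal(Q(zeta_1044)/Q) ≅ Z/2Z × Z/6Z × Z/28Z.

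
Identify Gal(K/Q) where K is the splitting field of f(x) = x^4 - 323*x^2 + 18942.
Gal(K/Q) = V_4 (Klein four-group, Z/2Z × Z/2Z)

f factors as (x^2 - 246)(x^2 - 77), so the splitting field is K = Q(sqrt(246), sqrt(77)). The elements 246, 77, 18942 are all non-squares in Q, so sqrt(246) and sqrt(77) generate independent quadratic extensions. Thus [K:Q] = 4 and Gal(K/Q) is generated by the two order-2 automorphisms sqrt(246) ↦ -sqrt(246) and sqrt(77) ↦ -sqrt(77), giving V_4.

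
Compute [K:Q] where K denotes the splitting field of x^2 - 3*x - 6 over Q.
[K:Q] = 2

The discriminant of x^2 + (-3)*x + (-6) is b^2 - 4c = 9 - (-24) = 33. Since 33 is not a perfect square in Q, the polynomial is irreducible over Q. Its two roots generate a degree-2 extension, so [K:Q] = 2.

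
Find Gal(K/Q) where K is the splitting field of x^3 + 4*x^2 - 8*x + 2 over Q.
Gal(K/Q) = S_3 (symmetric group of order 6)

Compute the discriminant of x^3 + (4)*x^2 + (-8)*x + (2): Δ = 1300. Since Δ is not a rational square, the Galois group is not contained in A_3; it must be the full S_3 (irreducibility of the cubic rules out anything smaller).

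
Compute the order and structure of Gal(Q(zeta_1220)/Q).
|Gal(Q(zeta_1220)/Q)| = phi(1220) = 480; group ≅ (Z/1220Z)^* ≅ Z/2Z × Z/4Z × Z/60Z

The n-th cyclotomic polynomial Φ_1220(x) is the minimal polynomial of zeta_1220 over Q and has degree phi(1220) = 480. So Q(zeta_1220) is a degree-480 Galois extension with Galois group (Z/1220Z)^*. By CRT, (Z/1220Z)^* ≅ (Z/4Z)^* × (Z/5Z)^* × (Z/61Z)^*. Each prime-power unit group is (Z/4Z)^* ≅ Z/2Z; (Z/5Z)^* ≅ Z/4Z; (Z/61Z)^* ≅ Z/60Z. Hence Gal(Q(zeta_1220)/Q) ≅ Z/2Z × Z/4Z × Z/60Z.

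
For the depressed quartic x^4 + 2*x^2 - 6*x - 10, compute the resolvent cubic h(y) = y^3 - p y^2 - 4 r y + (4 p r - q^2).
h(y) = y^3 - 2*y^2 + 40*y - 116

Identify coefficients: p = 2, q = -6, r = -10.
Plug into h(y) = y^3 - p y^2 - 4 r y + (4 p r - q^2):
  h(y) = y^3 - (2) y^2 - 4*(-10) y + (4*(2)*(-10) - (-6)^2)
       = y^3 + (-2) y^2 + (40) y + (-116).
Simplifying: h(y) = y^3 - 2*y^2 + 40*y - 116.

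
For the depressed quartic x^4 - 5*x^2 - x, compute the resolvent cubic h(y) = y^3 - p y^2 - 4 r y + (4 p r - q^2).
h(y) = y^3 + 5*y^2 - 1

Identify coefficients: p = -5, q = -1, r = 0.
Plug into h(y) = y^3 - p y^2 - 4 r y + (4 p r - q^2):
  h(y) = y^3 - (-5) y^2 - 4*(0) y + (4*(-5)*(0) - (-1)^2)
       = y^3 + (5) y^2 + (0) y + (-1).
Simplifying: h(y) = y^3 + 5*y^2 - 1.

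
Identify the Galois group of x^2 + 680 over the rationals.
Gal(K/Q) = Z/2Z (cyclic of order 2)

x^2 + 680 is irreducible over Q since -680 is not a rational square. The splitting field Q(sqrt(-680)) has degree 2 over Q, and its unique nontrivial automorphism is sqrt(-680) ↦ -sqrt(-680). Hence Gal(Q(sqrt(-680))/Q) = Z/2Z.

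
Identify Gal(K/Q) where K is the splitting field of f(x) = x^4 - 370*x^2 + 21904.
Gal(K/Q) = Z/2Z (cyclic of order 2)

f factors as (x^2 - 296)(x^2 - 74), so the splitting field is K = Q(sqrt(296), sqrt(74)). The squarefree part of 296 is 74 and the squarefree part of 74 is also 74, so sqrt(296) and sqrt(74) are both rational multiples of sqrt(74). Hence Q(sqrt(296)) = Q(sqrt(74)) = Q(sqrt(74)), and the splitting field collapses to a single degree-2 extension with Galois group Z/2Z.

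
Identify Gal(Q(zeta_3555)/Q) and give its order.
|Gal(Q(zeta_3555)/Q)| = phi(3555) = 1872; group ≅ (Z/3555Z)^* ≅ Z/4Z × Z/6Z × Z/78Z

The n-th cyclotomic polynomial Φ_3555(x) is the minimal polynomial of zeta_3555 over Q and has degree phi(3555) = 1872. So Q(zeta_3555) is a degree-1872 Galois extension with Galois group (Z/3555Z)^*. By CRT, (Z/3555Z)^* ≅ (Z/9Z)^* × (Z/5Z)^* × (Z/79Z)^*. Each prime-power unit group is (Z/9Z)^* ≅ Z/6Z; (Z/5Z)^* ≅ Z/4Z; (Z/79Z)^* ≅ Z/78Z. Hence Gal(Q(zeta_3555)/Q) ≅ Z/4Z × Z/6Z × Z/78Z.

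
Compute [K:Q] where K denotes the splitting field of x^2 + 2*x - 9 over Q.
[K:Q] = 2

The discriminant of x^2 + (2)*x + (-9) is b^2 - 4c = 4 - (-36) = 40. Since 40 is not a perfect square in Q, the polynomial is irreducible over Q. Its two roots generate a degree-2 extension, so [K:Q] = 2.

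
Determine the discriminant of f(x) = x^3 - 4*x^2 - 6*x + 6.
Δ = 4596

For x^3 + a x^2 + b x + c the discriminant is Δ = 18 a b c - 4 a^3 c + a^2 b^2 - 4 b^3 - 27 c^2.
Plug a = -4, b = -6, c = 6:
  18*(-4)*(-6)*(6) - 4*(-4)^3*(6) + (-4)^2*(-6)^2 - 4*(-6)^3 - 27*(6)^2
  = 2592 + (1536) + 576 + (864) + (-972)
  = 4596.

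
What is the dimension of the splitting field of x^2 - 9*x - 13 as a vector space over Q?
[K:Q] = 2

The discriminant of x^2 + (-9)*x + (-13) is b^2 - 4c = 81 - (-52) = 133. Since 133 is not a perfect square in Q, the polynomial is irreducible over Q. Its two roots generate a degree-2 extension, so [K:Q] = 2.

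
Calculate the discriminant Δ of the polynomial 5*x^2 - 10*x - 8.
Δ = 260

For a quadratic a x^2 + b x + c the discriminant is Δ = b^2 - 4ac = (-10)^2 - 4*(5)*(-8) = 100 - (-160) = 260.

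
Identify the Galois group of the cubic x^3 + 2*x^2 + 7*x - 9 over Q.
Gal(K/Q) = S_3 (symmetric group of order 6)

Compute the discriminant of x^3 + (2)*x^2 + (7)*x + (-9): Δ = -5343. Since Δ is not a rational square, the Galois group is not contained in A_3; it must be the full S_3 (irreducibility of the cubic rules out anything smaller).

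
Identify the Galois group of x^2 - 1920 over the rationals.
Gal(K/Q) = Z/2Z (cyclic of order 2)

x^2 - 1920 is irreducible over Q since 1920 is not a rational square. The splitting field Q(sqrt(1920)) has degree 2 over Q, and its unique nontrivial automorphism is sqrt(1920) ↦ -sqrt(1920). Hence Gal(Q(sqrt(1920))/Q) = Z/2Z.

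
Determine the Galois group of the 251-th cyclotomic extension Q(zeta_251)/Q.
|Gal(Q(zeta_251)/Q)| = phi(251) = 250; group ≅ (Z/251Z)^* ≅ Z/250Z

The n-th cyclotomic polynomial Φ_251(x) is the minimal polynomial of zeta_251 over Q and has degree phi(251) = 250. So Q(zeta_251) is a degree-250 Galois extension with Galois group (Z/251Z)^*. (Z/251Z)^* is cyclic since 251 is an odd prime power (or 4). Hence Gal(Q(zeta_251)/Q) ≅ Z/250Z.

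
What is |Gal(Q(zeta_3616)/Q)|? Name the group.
|Gal(Q(zeta_3616)/Q)| = phi(3616) = 1792; group ≅ (Z/3616Z)^* ≅ Z/2Z × Z/8Z × Z/112Z

The n-th cyclotomic polynomial Φ_3616(x) is the minimal polynomial of zeta_3616 over Q and has degree phi(3616) = 1792. So Q(zeta_3616) is a degree-1792 Galois extension with Galois group (Z/3616Z)^*. By CRT, (Z/3616Z)^* ≅ (Z/32Z)^* × (Z/113Z)^*. Each prime-power unit group is (Z/32Z)^* ≅ Z/2Z × Z/8Z; (Z/113Z)^* ≅ Z/112Z. Hence Gal(Q(zeta_3616)/Q) ≅ Z/2Z × Z/8Z × Z/112Z.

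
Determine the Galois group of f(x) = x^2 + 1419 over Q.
Gal(K/Q) = Z/2Z (cyclic of order 2)

x^2 + 1419 is irreducible over Q since -1419 is not a rational square. The splitting field Q(sqrt(-1419)) has degree 2 over Q, and its unique nontrivial automorphism is sqrt(-1419) ↦ -sqrt(-1419). Hence Gal(Q(sqrt(-1419))/Q) = Z/2Z.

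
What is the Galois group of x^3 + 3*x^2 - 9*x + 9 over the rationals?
Gal(K/Q) = S_3 (symmetric group of order 6)

Compute the discriminant of x^3 + (3)*x^2 + (-9)*x + (9): Δ = -3888. Since Δ is not a rational square, the Galois group is not contained in A_3; it must be the full S_3 (irreducibility of the cubic rules out anything smaller).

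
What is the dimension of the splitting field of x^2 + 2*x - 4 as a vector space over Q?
[K:Q] = 2

The discriminant of x^2 + (2)*x + (-4) is b^2 - 4c = 4 - (-16) = 20. Since 20 is not a perfect square in Q, the polynomial is irreducible over Q. Its two roots generate a degree-2 extension, so [K:Q] = 2.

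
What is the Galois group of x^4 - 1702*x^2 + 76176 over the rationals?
Gal(K/Q) = Z/2Z (cyclic of order 2)

f factors as (x^2 - 1656)(x^2 - 46), so the splitting field is K = Q(sqrt(1656), sqrt(46)). The squarefree part of 1656 is 46 and the squarefree part of 46 is also 46, so sqrt(1656) and sqrt(46) are both rational multiples of sqrt(46). Hence Q(sqrt(1656)) = Q(sqrt(46)) = Q(sqrt(46)), and the splitting field collapses to a single degree-2 extension with Galois group Z/2Z.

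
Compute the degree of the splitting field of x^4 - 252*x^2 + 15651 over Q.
[K:Q] = 4

f factors as (x^2 - 141)(x^2 - 111); the splitting field is K = Q(sqrt(141), sqrt(111)). Since 141, 111, and 15651 are all non-squares in Q, the three subfields Q(sqrt(141)), Q(sqrt(111)), Q(sqrt(15651)) are distinct degree-2 extensions, so [K:Q] = 4 (Klein four Galois group).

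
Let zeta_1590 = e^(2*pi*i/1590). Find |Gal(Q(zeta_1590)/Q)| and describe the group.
|Gal(Q(zeta_1590)/Q)| = phi(1590) = 416; group ≅ (Z/1590Z)^* ≅ Z/2Z × Z/4Z × Z/52Z

The n-th cyclotomic polynomial Φ_1590(x) is the minimal polynomial of zeta_1590 over Q and has degree phi(1590) = 416. So Q(zeta_1590) is a degree-416 Galois extension with Galois group (Z/1590Z)^*. By CRT, (Z/1590Z)^* ≅ (Z/2Z)^* × (Z/3Z)^* × (Z/5Z)^* × (Z/53Z)^*. Each prime-power unit group is (Z/2Z)^* ≅ trivial group (order 1); (Z/3Z)^* ≅ Z/2Z; (Z/5Z)^* ≅ Z/4Z; (Z/53Z)^* ≅ Z/52Z. Hence Gal(Q(zeta_1590)/Q) ≅ Z/2Z × Z/4Z × Z/52Z.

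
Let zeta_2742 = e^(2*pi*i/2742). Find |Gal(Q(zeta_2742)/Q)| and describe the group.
|Gal(Q(zeta_2742)/Q)| = phi(2742) = 912; group ≅ (Z/2742Z)^* ≅ Z/2Z × Z/456Z

The n-th cyclotomic polynomial Φ_2742(x) is the minimal polynomial of zeta_2742 over Q and has degree phi(2742) = 912. So Q(zeta_2742) is a degree-912 Galois extension with Galois group (Z/2742Z)^*. By CRT, (Z/2742Z)^* ≅ (Z/2Z)^* × (Z/3Z)^* × (Z/457Z)^*. Each prime-power unit group is (Z/2Z)^* ≅ trivial group (order 1); (Z/3Z)^* ≅ Z/2Z; (Z/457Z)^* ≅ Z/456Z. Hence Gal(Q(zeta_2742)/Q) ≅ Z/2Z × Z/456Z.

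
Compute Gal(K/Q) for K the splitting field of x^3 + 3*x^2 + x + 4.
Gal(K/Q) = S_3 (symmetric group of order 6)

Compute the discriminant of x^3 + (3)*x^2 + (1)*x + (4): Δ = -643. Since Δ is not a rational square, the Galois group is not contained in A_3; it must be the full S_3 (irreducibility of the cubic rules out anything smaller).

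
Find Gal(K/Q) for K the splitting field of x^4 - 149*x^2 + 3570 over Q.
Gal(K/Q) = V_4 (Klein four-group, Z/2Z × Z/2Z)

f factors as (x^2 - 30)(x^2 - 119), so the splitting field is K = Q(sqrt(30), sqrt(119)). The elements 30, 119, 3570 are all non-squares in Q, so sqrt(30) and sqrt(119) generate independent quadratic extensions. Thus [K:Q] = 4 and Gal(K/Q) is generated by the two order-2 automorphisms sqrt(30) ↦ -sqrt(30) and sqrt(119) ↦ -sqrt(119), giving V_4.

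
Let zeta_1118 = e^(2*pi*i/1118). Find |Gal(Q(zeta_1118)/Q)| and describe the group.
|Gal(Q(zeta_1118)/Q)| = phi(1118) = 504; group ≅ (Z/1118Z)^* ≅ Z/12Z × Z/42Z

The n-th cyclotomic polynomial Φ_1118(x) is the minimal polynomial of zeta_1118 over Q and has degree phi(1118) = 504. So Q(zeta_1118) is a degree-504 Galois extension with Galois group (Z/1118Z)^*. By CRT, (Z/1118Z)^* ≅ (Z/2Z)^* × (Z/13Z)^* × (Z/43Z)^*. Each prime-power unit group is (Z/2Z)^* ≅ trivial group (order 1); (Z/13Z)^* ≅ Z/12Z; (Z/43Z)^* ≅ Z/42Z. Hence Gal(Q(zeta_1118)/Q) ≅ Z/12Z × Z/42Z.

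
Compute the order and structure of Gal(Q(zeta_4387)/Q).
|Gal(Q(zeta_4387)/Q)| = phi(4387) = 4240; group ≅ (Z/4387Z)^* ≅ Z/40Z × Z/106Z

The n-th cyclotomic polynomial Φ_4387(x) is the minimal polynomial of zeta_4387 over Q and has degree phi(4387) = 4240. So Q(zeta_4387) is a degree-4240 Galois extension with Galois group (Z/4387Z)^*. By CRT, (Z/4387Z)^* ≅ (Z/41Z)^* × (Z/107Z)^*. Each prime-power unit group is (Z/41Z)^* ≅ Z/40Z; (Z/107Z)^* ≅ Z/106Z. Hence Gal(Q(zeta_4387)/Q) ≅ Z/40Z × Z/106Z.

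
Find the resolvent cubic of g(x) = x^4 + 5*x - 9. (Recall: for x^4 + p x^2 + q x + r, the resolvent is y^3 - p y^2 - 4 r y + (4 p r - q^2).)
h(y) = y^3 + 36*y - 25

Identify coefficients: p = 0, q = 5, r = -9.
Plug into h(y) = y^3 - p y^2 - 4 r y + (4 p r - q^2):
  h(y) = y^3 - (0) y^2 - 4*(-9) y + (4*(0)*(-9) - (5)^2)
       = y^3 + (0) y^2 + (36) y + (-25).
Simplifying: h(y) = y^3 + 36*y - 25.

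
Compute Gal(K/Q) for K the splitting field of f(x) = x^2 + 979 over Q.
Gal(K/Q) = Z/2Z (cyclic of order 2)

x^2 + 979 is irreducible over Q since -979 is not a rational square. The splitting field Q(sqrt(-979)) has degree 2 over Q, and its unique nontrivial automorphism is sqrt(-979) ↦ -sqrt(-979). Hence Gal(Q(sqrt(-979))/Q) = Z/2Z.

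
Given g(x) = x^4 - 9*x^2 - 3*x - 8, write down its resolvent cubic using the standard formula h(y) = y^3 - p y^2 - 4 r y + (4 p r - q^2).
h(y) = y^3 + 9*y^2 + 32*y + 279

Identify coefficients: p = -9, q = -3, r = -8.
Plug into h(y) = y^3 - p y^2 - 4 r y + (4 p r - q^2):
  h(y) = y^3 - (-9) y^2 - 4*(-8) y + (4*(-9)*(-8) - (-3)^2)
       = y^3 + (9) y^2 + (32) y + (279).
Simplifying: h(y) = y^3 + 9*y^2 + 32*y + 279.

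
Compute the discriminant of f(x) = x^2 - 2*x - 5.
Δ = 24

For a quadratic a x^2 + b x + c the discriminant is Δ = b^2 - 4ac = (-2)^2 - 4*(1)*(-5) = 4 - (-20) = 24.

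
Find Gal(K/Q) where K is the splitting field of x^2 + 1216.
Gal(K/Q) = Z/2Z (cyclic of order 2)

x^2 + 1216 is irreducible over Q since -1216 is not a rational square. The splitting field Q(sqrt(-1216)) has degree 2 over Q, and its unique nontrivial automorphism is sqrt(-1216) ↦ -sqrt(-1216). Hence Gal(Q(sqrt(-1216))/Q) = Z/2Z.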